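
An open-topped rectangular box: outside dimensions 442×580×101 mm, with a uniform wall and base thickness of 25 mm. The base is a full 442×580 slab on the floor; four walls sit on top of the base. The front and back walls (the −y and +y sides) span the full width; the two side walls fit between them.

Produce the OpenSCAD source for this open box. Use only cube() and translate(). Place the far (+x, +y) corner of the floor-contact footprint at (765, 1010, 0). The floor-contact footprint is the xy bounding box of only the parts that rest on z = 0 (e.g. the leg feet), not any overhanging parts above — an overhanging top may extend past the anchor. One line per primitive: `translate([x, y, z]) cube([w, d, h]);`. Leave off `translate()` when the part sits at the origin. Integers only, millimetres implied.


translate([323, 430, 0]) cube([442, 580, 25]);
translate([323, 430, 25]) cube([442, 25, 76]);
translate([323, 985, 25]) cube([442, 25, 76]);
translate([323, 455, 25]) cube([25, 530, 76]);
translate([740, 455, 25]) cube([25, 530, 76]);


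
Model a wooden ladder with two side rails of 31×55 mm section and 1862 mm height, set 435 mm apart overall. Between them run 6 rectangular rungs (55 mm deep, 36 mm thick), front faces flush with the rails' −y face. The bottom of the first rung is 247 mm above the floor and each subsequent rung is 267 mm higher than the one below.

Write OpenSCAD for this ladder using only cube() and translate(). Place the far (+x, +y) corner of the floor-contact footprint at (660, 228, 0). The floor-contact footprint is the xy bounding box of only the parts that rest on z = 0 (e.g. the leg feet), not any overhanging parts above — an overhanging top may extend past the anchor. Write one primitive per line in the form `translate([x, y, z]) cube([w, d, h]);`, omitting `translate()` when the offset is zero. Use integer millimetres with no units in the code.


translate([225, 173, 0]) cube([31, 55, 1862]);
translate([629, 173, 0]) cube([31, 55, 1862]);
translate([256, 173, 247]) cube([373, 55, 36]);
translate([256, 173, 514]) cube([373, 55, 36]);
translate([256, 173, 781]) cube([373, 55, 36]);
translate([256, 173, 1048]) cube([373, 55, 36]);
translate([256, 173, 1315]) cube([373, 55, 36]);
translate([256, 173, 1582]) cube([373, 55, 36]);


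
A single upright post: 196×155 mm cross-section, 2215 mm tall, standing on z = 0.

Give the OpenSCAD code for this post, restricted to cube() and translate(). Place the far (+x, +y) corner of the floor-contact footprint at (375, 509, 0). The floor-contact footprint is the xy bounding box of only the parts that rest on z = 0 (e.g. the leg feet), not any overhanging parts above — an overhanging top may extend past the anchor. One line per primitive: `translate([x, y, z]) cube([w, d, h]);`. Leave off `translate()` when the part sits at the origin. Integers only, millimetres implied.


translate([179, 354, 0]) cube([196, 155, 2215]);


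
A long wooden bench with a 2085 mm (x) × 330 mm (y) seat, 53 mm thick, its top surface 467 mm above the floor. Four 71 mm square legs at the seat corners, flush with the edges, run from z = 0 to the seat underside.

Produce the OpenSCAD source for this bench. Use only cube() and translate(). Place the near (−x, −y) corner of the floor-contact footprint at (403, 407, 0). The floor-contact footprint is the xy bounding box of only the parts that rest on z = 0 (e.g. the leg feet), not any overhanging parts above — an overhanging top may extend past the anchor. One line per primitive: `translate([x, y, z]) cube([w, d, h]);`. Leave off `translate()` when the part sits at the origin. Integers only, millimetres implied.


translate([403, 407, 414]) cube([2085, 330, 53]);
translate([403, 407, 0]) cube([71, 71, 414]);
translate([403, 666, 0]) cube([71, 71, 414]);
translate([2417, 407, 0]) cube([71, 71, 414]);
translate([2417, 666, 0]) cube([71, 71, 414]);


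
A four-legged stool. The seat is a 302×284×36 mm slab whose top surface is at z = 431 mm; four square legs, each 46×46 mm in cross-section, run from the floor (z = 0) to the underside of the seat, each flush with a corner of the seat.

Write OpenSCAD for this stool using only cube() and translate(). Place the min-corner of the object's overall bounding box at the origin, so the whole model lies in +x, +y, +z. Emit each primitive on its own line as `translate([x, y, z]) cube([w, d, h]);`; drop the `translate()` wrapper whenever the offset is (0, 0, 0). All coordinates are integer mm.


translate([0, 0, 395]) cube([302, 284, 36]);
cube([46, 46, 395]);
translate([256, 0, 0]) cube([46, 46, 395]);
translate([0, 238, 0]) cube([46, 46, 395]);
translate([256, 238, 0]) cube([46, 46, 395]);


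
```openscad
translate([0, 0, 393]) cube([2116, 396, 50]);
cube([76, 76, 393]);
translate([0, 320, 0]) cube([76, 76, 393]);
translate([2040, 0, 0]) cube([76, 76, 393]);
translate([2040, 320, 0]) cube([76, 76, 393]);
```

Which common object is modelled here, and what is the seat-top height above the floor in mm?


A bench. The seat-top height is 443 mm.

A long slab on four corner posts — a bench. The slab sits at z = 393 with thickness 50, so the top is 393 + 50 = 443 mm.


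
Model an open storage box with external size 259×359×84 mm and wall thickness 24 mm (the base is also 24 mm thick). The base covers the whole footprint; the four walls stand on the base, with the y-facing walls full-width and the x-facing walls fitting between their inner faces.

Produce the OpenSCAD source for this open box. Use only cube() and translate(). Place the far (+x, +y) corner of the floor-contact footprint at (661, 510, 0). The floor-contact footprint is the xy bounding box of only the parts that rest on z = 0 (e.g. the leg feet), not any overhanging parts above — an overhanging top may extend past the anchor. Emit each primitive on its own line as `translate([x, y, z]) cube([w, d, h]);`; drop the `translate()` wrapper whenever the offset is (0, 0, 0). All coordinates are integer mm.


translate([402, 151, 0]) cube([259, 359, 24]);
translate([402, 151, 24]) cube([259, 24, 60]);
translate([402, 486, 24]) cube([259, 24, 60]);
translate([402, 175, 24]) cube([24, 311, 60]);
translate([637, 175, 24]) cube([24, 311, 60]);


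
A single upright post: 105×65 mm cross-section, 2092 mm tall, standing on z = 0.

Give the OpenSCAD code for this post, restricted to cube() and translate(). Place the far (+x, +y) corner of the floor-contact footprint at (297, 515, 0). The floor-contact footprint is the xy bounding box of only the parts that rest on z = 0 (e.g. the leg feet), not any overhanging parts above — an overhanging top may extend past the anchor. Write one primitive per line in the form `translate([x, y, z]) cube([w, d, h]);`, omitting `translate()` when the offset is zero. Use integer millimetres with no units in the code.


translate([192, 450, 0]) cube([105, 65, 2092]);


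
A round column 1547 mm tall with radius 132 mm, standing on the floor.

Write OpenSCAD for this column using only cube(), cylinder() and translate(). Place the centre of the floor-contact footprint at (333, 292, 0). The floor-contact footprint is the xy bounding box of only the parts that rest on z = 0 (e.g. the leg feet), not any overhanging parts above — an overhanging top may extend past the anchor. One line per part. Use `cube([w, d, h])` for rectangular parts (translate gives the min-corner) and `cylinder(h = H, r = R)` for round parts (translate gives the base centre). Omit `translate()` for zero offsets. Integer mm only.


translate([333, 292, 0]) cylinder(h = 1547, r = 132);


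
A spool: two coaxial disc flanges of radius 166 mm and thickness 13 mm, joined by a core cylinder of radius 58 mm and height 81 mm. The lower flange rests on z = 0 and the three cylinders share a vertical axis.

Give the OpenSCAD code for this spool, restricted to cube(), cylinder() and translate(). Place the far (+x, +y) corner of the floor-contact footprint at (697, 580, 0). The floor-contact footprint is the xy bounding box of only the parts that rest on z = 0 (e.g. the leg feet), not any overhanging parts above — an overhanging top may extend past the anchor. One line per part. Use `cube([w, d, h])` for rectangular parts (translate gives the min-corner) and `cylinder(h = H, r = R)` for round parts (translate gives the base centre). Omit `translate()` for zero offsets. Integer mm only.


translate([531, 414, 0]) cylinder(h = 13, r = 166);
translate([531, 414, 13]) cylinder(h = 81, r = 58);
translate([531, 414, 94]) cylinder(h = 13, r = 166);


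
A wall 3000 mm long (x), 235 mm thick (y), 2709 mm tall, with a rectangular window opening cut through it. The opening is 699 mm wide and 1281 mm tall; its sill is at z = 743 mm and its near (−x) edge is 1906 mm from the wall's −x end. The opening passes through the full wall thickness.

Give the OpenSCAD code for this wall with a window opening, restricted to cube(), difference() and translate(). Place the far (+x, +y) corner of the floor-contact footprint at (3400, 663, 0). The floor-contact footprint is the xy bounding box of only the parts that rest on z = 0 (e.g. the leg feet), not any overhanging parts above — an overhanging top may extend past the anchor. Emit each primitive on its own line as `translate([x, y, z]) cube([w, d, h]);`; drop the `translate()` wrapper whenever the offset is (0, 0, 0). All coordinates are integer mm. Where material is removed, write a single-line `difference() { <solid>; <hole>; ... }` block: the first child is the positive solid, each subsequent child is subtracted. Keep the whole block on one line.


difference() { translate([400, 428, 0]) cube([3000, 235, 2709]); translate([2306, 428, 743]) cube([699, 235, 1281]); }


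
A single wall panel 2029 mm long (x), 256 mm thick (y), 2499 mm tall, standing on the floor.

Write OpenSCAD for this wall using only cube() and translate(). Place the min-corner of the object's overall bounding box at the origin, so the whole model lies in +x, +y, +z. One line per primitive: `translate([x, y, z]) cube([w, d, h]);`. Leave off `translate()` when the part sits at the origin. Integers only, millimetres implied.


cube([2029, 256, 2499]);


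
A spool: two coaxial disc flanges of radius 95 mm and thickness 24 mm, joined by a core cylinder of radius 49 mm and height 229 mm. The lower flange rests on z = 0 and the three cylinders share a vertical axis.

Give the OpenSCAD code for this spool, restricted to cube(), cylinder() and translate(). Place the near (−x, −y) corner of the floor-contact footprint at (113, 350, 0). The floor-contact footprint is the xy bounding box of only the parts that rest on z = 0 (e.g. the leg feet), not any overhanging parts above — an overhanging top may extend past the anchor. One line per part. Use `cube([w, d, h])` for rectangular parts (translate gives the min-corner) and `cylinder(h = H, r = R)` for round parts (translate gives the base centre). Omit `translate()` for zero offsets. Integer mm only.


translate([208, 445, 0]) cylinder(h = 24, r = 95);
translate([208, 445, 24]) cylinder(h = 229, r = 49);
translate([208, 445, 253]) cylinder(h = 24, r = 95);


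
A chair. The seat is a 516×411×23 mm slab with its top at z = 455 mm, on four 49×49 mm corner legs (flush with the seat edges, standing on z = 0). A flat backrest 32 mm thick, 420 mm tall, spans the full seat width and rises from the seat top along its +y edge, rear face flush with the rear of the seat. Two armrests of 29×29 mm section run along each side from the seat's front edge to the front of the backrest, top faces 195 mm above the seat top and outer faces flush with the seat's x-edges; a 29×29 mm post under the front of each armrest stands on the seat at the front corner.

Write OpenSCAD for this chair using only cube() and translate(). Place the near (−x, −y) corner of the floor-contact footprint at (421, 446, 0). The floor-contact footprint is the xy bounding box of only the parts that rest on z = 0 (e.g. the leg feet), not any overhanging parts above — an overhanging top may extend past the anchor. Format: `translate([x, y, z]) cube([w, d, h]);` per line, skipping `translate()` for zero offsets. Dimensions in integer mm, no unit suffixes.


translate([421, 446, 432]) cube([516, 411, 23]);
translate([421, 446, 0]) cube([49, 49, 432]);
translate([888, 446, 0]) cube([49, 49, 432]);
translate([421, 808, 0]) cube([49, 49, 432]);
translate([888, 808, 0]) cube([49, 49, 432]);
translate([421, 825, 455]) cube([516, 32, 420]);
translate([421, 446, 621]) cube([29, 379, 29]);
translate([908, 446, 621]) cube([29, 379, 29]);
translate([421, 446, 455]) cube([29, 29, 166]);
translate([908, 446, 455]) cube([29, 29, 166]);


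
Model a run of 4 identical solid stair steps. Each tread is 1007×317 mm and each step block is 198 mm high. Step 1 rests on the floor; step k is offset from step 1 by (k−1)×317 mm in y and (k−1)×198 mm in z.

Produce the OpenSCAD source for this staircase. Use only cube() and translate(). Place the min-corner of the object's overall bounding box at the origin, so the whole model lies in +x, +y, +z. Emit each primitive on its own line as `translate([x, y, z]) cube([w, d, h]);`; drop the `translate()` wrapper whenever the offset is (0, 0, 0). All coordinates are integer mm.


cube([1007, 317, 198]);
translate([0, 317, 198]) cube([1007, 317, 198]);
translate([0, 634, 396]) cube([1007, 317, 198]);
translate([0, 951, 594]) cube([1007, 317, 198]);


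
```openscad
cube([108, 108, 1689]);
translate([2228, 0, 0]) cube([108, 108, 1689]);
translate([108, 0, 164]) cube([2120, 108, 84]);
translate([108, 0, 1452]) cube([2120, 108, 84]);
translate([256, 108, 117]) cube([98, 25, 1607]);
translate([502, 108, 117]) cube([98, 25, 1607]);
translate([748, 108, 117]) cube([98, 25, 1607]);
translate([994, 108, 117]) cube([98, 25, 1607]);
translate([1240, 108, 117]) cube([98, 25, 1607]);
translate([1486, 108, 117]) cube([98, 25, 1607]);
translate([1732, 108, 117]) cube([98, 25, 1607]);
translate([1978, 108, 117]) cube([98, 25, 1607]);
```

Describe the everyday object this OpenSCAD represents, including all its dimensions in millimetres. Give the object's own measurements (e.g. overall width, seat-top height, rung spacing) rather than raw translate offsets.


A fence section. Two 108×108 mm posts, 1689 mm tall, stand on the floor with a clear span of 2120 mm between their inner faces. Two horizontal rails of 108×84 mm section span the gap between the posts with their undersides at z = 164 mm and z = 1452 mm, flush with the posts' −y face. 8 pickets, each 98 mm wide, 25 mm thick and 1607 mm tall, are fixed to the +y face of the rails with their bottoms at z = 117 mm, spaced across the span with a 148 mm gap after the −x post and between neighbouring pickets, with 152 mm left before the +x post.


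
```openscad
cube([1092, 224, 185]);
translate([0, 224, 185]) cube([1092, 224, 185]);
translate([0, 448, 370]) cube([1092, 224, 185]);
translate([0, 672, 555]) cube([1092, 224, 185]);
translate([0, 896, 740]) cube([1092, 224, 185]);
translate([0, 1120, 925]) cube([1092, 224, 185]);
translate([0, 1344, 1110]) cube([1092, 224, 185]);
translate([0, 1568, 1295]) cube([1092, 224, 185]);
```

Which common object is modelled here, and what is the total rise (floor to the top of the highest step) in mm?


A staircase. The total rise is 1480 mm.

8 identical blocks, each offset up and back from the previous — a staircase. Each step is 185 mm tall and there are 8 of them, so the total rise is 8 × 185 = 1480 mm.


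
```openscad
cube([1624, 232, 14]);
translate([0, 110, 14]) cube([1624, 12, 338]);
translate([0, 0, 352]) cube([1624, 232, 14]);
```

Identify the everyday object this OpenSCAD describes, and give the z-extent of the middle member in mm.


An I-beam. The web height is 338 mm.

Two wide flanges with a thin centred web — an I-beam. Overall 366 mm minus two 14 mm flanges gives a web of 366 − 2·14 = 338 mm.


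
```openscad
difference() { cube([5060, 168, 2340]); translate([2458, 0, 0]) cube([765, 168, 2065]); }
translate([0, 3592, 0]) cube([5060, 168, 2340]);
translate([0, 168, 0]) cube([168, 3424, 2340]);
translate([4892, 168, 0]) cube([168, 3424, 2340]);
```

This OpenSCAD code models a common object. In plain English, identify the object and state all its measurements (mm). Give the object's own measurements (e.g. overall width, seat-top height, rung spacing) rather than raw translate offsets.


A single room: four walls, each 2340 mm tall and 168 mm thick, enclosing an outside footprint 5060×3760 mm (x × y), no floor or roof. The front and back walls (−y and +y sides) run the full x-width; the side walls fit between their inner faces. A door opening 765 mm wide and 2065 mm tall is cut through the front wall from the floor up, its −x edge 2458 mm from the wall's −x end.


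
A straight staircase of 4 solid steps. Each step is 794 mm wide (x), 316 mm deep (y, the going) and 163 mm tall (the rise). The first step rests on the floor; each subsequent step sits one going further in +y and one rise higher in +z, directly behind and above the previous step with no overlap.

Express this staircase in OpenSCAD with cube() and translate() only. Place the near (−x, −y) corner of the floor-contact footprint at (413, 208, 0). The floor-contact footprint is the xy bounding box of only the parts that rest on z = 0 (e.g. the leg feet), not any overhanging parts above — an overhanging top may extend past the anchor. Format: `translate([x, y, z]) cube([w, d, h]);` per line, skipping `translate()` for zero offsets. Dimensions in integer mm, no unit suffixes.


translate([413, 208, 0]) cube([794, 316, 163]);
translate([413, 524, 163]) cube([794, 316, 163]);
translate([413, 840, 326]) cube([794, 316, 163]);
translate([413, 1156, 489]) cube([794, 316, 163]);


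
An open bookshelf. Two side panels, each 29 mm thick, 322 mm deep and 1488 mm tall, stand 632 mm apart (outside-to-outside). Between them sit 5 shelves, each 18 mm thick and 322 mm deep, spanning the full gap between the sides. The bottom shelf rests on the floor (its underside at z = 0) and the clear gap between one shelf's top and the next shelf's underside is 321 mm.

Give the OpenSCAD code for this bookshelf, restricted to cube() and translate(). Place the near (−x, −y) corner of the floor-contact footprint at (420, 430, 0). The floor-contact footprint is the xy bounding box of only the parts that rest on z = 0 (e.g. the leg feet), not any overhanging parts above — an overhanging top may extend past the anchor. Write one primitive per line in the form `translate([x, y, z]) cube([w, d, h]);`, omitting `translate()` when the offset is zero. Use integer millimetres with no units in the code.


translate([420, 430, 0]) cube([29, 322, 1488]);
translate([1023, 430, 0]) cube([29, 322, 1488]);
translate([449, 430, 0]) cube([574, 322, 18]);
translate([449, 430, 339]) cube([574, 322, 18]);
translate([449, 430, 678]) cube([574, 322, 18]);
translate([449, 430, 1017]) cube([574, 322, 18]);
translate([449, 430, 1356]) cube([574, 322, 18]);


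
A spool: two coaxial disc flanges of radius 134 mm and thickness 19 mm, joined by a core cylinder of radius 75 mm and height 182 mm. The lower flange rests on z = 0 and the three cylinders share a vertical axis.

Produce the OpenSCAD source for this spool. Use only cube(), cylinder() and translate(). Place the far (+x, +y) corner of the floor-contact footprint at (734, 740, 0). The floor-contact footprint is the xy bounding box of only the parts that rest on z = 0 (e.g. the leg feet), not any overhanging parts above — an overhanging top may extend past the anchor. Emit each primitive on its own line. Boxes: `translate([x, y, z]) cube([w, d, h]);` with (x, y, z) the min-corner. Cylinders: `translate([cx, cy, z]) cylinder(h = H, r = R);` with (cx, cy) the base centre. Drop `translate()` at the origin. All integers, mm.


translate([600, 606, 0]) cylinder(h = 19, r = 134);
translate([600, 606, 19]) cylinder(h = 182, r = 75);
translate([600, 606, 201]) cylinder(h = 19, r = 134);


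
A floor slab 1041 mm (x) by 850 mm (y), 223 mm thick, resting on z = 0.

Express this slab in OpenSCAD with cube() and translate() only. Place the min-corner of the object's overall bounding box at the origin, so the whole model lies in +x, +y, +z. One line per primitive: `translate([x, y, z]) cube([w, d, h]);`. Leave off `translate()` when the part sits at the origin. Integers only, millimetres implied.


cube([1041, 850, 223]);


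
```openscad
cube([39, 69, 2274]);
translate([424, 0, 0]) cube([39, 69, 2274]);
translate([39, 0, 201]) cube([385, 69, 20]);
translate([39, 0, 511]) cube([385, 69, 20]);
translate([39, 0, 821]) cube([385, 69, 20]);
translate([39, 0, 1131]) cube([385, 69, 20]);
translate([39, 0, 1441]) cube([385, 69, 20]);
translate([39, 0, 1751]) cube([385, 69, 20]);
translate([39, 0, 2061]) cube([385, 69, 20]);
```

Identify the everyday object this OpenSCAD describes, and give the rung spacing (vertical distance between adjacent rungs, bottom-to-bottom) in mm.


A ladder. The rung spacing is 310 mm.

Two tall 39×69 posts with 7 short bars between them — a ladder. Adjacent rungs sit at z = 201 and z = 511, so the spacing is 511 − 201 = 310 mm.


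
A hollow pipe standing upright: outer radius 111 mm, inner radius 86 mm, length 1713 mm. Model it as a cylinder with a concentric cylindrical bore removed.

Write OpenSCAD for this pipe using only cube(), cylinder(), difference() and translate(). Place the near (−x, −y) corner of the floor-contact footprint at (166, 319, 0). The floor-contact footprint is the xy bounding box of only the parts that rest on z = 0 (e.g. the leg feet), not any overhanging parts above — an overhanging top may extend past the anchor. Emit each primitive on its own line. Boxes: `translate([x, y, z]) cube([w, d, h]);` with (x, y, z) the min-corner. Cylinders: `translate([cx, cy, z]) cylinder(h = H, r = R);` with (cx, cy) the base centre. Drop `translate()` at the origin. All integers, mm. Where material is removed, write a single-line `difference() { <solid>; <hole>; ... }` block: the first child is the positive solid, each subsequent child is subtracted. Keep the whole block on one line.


difference() { translate([277, 430, 0]) cylinder(h = 1713, r = 111); translate([277, 430, 0]) cylinder(h = 1713, r = 86); }


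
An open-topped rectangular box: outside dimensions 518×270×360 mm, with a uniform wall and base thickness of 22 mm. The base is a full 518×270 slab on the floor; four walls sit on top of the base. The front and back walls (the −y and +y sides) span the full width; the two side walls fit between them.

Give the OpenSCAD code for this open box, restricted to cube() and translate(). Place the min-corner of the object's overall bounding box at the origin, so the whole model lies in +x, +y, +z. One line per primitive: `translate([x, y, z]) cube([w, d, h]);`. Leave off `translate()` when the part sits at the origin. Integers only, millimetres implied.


cube([518, 270, 22]);
translate([0, 0, 22]) cube([518, 22, 338]);
translate([0, 248, 22]) cube([518, 22, 338]);
translate([0, 22, 22]) cube([22, 226, 338]);
translate([496, 22, 22]) cube([22, 226, 338]);


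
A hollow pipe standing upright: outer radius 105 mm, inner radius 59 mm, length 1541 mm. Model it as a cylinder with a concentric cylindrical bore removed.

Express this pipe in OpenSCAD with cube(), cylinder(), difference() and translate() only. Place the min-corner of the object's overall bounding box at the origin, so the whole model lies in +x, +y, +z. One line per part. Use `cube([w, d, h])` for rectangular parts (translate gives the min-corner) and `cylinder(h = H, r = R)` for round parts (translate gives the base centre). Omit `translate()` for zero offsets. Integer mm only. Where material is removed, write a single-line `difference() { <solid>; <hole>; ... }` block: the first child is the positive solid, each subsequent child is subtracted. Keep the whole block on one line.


difference() { translate([105, 105, 0]) cylinder(h = 1541, r = 105); translate([105, 105, 0]) cylinder(h = 1541, r = 59); }


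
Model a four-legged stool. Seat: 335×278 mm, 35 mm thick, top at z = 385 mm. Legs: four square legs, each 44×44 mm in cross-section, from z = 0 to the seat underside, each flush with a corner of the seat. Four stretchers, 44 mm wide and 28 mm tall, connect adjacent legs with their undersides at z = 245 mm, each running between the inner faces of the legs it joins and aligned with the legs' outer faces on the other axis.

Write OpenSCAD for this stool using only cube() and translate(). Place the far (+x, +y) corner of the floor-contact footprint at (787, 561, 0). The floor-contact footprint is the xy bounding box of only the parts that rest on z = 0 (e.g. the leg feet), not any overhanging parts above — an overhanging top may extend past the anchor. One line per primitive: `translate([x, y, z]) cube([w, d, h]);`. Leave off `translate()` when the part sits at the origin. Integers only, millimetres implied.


// leg_h = 385 - 35 = 350
// stretcher span = 335 - 2*44 = 247
translate([452, 283, 350]) cube([335, 278, 35]);
translate([452, 283, 0]) cube([44, 44, 350]);
translate([743, 283, 0]) cube([44, 44, 350]);
translate([452, 517, 0]) cube([44, 44, 350]);
translate([743, 517, 0]) cube([44, 44, 350]);
translate([496, 283, 245]) cube([247, 44, 28]);
translate([496, 517, 245]) cube([247, 44, 28]);
translate([452, 327, 245]) cube([44, 190, 28]);
translate([743, 327, 245]) cube([44, 190, 28]);


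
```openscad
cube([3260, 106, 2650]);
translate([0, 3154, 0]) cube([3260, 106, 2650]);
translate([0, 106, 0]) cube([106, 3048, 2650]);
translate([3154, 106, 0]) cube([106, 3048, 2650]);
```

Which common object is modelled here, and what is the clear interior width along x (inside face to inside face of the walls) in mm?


A house (or room) frame. The interior width is 3048 mm.

Four 2650 mm walls enclosing a rectangle with no floor or roof — a room or house frame. Outside width is 3260 mm and wall thickness is 106 mm, so the interior width is 3260 − 2 × 106 = 3048 mm.


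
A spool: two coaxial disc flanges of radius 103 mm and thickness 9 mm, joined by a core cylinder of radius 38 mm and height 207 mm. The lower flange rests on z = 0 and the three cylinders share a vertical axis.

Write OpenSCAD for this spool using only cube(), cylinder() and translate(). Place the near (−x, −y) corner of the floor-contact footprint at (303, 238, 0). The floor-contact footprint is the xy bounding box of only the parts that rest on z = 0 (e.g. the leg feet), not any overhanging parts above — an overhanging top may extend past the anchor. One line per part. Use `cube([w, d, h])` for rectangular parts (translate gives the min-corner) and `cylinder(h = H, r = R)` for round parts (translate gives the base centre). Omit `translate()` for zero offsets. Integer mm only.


translate([406, 341, 0]) cylinder(h = 9, r = 103);
translate([406, 341, 9]) cylinder(h = 207, r = 38);
translate([406, 341, 216]) cylinder(h = 9, r = 103);


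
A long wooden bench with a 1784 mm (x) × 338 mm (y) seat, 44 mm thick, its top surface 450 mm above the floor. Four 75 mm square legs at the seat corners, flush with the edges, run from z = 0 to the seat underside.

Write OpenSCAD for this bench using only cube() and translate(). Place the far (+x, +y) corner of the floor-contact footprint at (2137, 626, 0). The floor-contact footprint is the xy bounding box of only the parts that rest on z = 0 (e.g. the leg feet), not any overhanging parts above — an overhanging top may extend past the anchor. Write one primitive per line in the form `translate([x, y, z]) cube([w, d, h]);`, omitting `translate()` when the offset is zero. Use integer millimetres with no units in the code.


// leg_h = 450 − 44 = 406
translate([353, 288, 406]) cube([1784, 338, 44]);
translate([353, 288, 0]) cube([75, 75, 406]);
translate([353, 551, 0]) cube([75, 75, 406]);
translate([2062, 288, 0]) cube([75, 75, 406]);
translate([2062, 551, 0]) cube([75, 75, 406]);


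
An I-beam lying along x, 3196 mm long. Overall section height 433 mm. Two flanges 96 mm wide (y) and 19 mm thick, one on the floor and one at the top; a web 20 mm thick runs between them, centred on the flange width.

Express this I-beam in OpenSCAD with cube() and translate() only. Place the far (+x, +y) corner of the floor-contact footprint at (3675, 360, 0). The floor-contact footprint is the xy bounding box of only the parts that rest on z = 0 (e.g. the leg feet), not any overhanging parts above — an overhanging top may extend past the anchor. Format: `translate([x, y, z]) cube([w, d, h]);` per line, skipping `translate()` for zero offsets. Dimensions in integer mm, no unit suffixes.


translate([479, 264, 0]) cube([3196, 96, 19]);
translate([479, 302, 19]) cube([3196, 20, 395]);
translate([479, 264, 414]) cube([3196, 96, 19]);


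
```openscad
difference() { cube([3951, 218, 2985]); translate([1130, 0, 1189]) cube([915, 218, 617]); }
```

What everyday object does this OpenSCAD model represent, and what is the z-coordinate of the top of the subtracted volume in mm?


A wall with a window opening. The window head height is 1806 mm.

A wall with a rectangular opening subtracted — a window. Sill at z = 1189, opening 617 mm tall, so the head is at 1189 + 617 = 1806 mm.


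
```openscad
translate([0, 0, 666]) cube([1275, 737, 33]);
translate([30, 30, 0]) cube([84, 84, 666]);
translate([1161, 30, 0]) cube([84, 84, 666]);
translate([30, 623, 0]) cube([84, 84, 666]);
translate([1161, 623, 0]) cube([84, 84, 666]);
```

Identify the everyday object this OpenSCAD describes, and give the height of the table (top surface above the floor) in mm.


A table. The table height is 699 mm.

A 1275×737×33 slab sits at z = 666 on four 84 mm square posts — a table. The top surface is at 666 + 33 = 699 mm.


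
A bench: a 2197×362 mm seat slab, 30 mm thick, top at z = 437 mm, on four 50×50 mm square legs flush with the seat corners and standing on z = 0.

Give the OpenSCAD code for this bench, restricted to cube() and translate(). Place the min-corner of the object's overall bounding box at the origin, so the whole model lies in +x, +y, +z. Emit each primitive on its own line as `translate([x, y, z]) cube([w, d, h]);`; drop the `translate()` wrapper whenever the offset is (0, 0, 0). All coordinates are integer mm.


translate([0, 0, 407]) cube([2197, 362, 30]);
cube([50, 50, 407]);
translate([0, 312, 0]) cube([50, 50, 407]);
translate([2147, 0, 0]) cube([50, 50, 407]);
translate([2147, 312, 0]) cube([50, 50, 407]);


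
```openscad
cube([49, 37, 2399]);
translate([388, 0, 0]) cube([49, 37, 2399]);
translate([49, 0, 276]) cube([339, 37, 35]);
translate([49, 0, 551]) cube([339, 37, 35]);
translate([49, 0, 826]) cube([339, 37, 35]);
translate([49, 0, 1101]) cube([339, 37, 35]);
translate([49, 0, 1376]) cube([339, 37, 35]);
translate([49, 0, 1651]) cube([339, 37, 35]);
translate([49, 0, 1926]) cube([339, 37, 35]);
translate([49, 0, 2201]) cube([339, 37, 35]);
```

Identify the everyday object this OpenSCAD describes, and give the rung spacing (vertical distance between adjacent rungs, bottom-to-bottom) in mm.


A ladder. The rung spacing is 275 mm.

Two tall 49×37 posts with 8 short bars between them — a ladder. Adjacent rungs sit at z = 276 and z = 551, so the spacing is 551 − 276 = 275 mm.


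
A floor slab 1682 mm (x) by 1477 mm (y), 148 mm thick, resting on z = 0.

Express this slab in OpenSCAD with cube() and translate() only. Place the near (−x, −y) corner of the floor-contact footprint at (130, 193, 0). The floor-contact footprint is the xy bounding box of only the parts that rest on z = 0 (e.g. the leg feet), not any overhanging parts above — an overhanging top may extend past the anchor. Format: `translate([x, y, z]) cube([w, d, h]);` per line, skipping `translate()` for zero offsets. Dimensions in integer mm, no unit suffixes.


translate([130, 193, 0]) cube([1682, 1477, 148]);


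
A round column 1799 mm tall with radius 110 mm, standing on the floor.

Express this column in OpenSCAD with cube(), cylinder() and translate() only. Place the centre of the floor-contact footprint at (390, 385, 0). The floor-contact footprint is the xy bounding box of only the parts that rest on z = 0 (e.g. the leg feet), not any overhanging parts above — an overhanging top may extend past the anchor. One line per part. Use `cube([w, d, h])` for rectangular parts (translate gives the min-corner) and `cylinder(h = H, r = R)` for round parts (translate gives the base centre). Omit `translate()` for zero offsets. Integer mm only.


translate([390, 385, 0]) cylinder(h = 1799, r = 110);


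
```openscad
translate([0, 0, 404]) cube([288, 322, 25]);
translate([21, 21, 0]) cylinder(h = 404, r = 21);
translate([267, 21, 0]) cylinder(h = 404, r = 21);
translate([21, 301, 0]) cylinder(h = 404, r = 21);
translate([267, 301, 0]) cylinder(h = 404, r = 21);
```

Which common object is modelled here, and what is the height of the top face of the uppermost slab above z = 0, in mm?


A stool. The seat height is 429 mm.

A 288×322×25 slab at z = 404 on four corner cylinders — a stool. The seat top is 404 + 25 = 429 mm.


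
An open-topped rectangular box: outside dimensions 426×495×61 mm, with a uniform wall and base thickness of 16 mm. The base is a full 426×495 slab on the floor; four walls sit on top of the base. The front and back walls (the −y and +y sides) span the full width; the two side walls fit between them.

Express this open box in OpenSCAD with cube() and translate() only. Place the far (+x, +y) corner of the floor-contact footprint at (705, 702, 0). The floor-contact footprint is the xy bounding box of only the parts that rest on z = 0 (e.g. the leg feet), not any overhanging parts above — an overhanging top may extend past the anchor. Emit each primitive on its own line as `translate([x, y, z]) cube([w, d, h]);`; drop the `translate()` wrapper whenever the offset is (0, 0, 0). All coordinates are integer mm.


translate([279, 207, 0]) cube([426, 495, 16]);
translate([279, 207, 16]) cube([426, 16, 45]);
translate([279, 686, 16]) cube([426, 16, 45]);
translate([279, 223, 16]) cube([16, 463, 45]);
translate([689, 223, 16]) cube([16, 463, 45]);


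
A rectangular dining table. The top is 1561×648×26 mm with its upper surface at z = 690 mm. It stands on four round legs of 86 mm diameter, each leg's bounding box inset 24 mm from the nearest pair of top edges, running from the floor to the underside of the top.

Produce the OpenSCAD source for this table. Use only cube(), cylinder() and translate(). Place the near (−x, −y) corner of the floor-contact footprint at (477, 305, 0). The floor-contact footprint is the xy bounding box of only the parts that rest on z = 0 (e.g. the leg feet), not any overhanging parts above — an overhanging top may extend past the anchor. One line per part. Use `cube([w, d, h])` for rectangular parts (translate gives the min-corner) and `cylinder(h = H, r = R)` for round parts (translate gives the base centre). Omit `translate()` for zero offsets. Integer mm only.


translate([453, 281, 664]) cube([1561, 648, 26]);
translate([520, 348, 0]) cylinder(h = 664, r = 43);
translate([1947, 348, 0]) cylinder(h = 664, r = 43);
translate([520, 862, 0]) cylinder(h = 664, r = 43);
translate([1947, 862, 0]) cylinder(h = 664, r = 43);


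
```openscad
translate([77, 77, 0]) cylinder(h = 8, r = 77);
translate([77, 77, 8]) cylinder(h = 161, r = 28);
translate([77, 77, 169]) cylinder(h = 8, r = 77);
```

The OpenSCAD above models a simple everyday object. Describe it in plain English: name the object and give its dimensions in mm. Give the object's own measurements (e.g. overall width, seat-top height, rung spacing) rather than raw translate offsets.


A spool: two coaxial disc flanges of radius 77 mm and thickness 8 mm, joined by a core cylinder of radius 28 mm and height 161 mm. The lower flange rests on z = 0 and the three cylinders share a vertical axis.


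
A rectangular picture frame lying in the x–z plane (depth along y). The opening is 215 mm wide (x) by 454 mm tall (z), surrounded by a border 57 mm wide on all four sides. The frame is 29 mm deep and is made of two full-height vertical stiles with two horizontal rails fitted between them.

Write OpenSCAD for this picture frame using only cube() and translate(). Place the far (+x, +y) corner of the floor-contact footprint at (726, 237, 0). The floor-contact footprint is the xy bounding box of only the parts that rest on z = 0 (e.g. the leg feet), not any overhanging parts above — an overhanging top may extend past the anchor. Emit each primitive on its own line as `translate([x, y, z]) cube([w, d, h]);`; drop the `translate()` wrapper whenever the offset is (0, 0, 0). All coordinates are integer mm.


translate([397, 208, 0]) cube([57, 29, 568]);
translate([669, 208, 0]) cube([57, 29, 568]);
translate([454, 208, 0]) cube([215, 29, 57]);
translate([454, 208, 511]) cube([215, 29, 57]);


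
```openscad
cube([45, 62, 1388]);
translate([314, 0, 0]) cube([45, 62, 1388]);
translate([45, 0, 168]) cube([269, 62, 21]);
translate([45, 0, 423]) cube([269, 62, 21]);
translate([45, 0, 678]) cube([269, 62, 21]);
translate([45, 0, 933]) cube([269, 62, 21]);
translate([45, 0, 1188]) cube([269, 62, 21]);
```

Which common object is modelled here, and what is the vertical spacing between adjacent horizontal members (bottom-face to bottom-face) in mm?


A ladder. The rung spacing is 255 mm.

Two tall 45×62 posts with 5 short bars between them — a ladder. Adjacent rungs sit at z = 168 and z = 423, so the spacing is 423 − 168 = 255 mm.


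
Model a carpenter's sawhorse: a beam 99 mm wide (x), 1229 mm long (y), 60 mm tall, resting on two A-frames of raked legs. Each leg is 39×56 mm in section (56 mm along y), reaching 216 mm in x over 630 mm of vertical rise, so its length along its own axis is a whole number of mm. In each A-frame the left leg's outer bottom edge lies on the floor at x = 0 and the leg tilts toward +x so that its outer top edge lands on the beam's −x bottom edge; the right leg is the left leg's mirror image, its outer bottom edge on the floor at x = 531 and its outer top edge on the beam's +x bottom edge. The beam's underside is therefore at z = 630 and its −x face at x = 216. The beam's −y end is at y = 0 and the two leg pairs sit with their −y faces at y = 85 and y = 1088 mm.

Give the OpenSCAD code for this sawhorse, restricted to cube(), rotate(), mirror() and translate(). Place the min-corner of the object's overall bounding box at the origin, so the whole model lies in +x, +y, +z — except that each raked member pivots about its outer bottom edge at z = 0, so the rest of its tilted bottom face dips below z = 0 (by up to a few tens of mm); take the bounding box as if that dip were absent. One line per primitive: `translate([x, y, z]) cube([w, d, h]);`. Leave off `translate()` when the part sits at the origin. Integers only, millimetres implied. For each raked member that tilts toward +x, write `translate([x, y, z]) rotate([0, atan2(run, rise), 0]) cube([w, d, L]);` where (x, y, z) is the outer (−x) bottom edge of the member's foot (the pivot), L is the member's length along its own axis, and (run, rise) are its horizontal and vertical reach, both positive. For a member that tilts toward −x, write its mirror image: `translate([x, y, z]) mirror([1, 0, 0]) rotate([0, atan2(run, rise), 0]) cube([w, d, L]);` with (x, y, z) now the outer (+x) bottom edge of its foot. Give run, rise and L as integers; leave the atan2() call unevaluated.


translate([216, 0, 630]) cube([99, 1229, 60]);
translate([0, 85, 0]) rotate([0, atan2(216, 630), 0]) cube([39, 56, 666]);
translate([531, 85, 0]) mirror([1, 0, 0]) rotate([0, atan2(216, 630), 0]) cube([39, 56, 666]);
translate([0, 1088, 0]) rotate([0, atan2(216, 630), 0]) cube([39, 56, 666]);
translate([531, 1088, 0]) mirror([1, 0, 0]) rotate([0, atan2(216, 630), 0]) cube([39, 56, 666]);


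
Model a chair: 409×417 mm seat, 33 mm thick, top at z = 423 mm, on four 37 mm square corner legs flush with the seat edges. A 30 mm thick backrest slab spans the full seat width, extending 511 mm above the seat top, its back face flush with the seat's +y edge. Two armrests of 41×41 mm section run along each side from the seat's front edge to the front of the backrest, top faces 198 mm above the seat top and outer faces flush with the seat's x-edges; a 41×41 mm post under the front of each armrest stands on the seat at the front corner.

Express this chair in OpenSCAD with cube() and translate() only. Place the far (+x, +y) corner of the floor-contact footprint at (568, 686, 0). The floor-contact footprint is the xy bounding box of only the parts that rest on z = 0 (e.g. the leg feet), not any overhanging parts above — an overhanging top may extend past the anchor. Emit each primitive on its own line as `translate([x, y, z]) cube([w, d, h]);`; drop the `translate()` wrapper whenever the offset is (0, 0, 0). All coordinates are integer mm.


translate([159, 269, 390]) cube([409, 417, 33]);
translate([159, 269, 0]) cube([37, 37, 390]);
translate([531, 269, 0]) cube([37, 37, 390]);
translate([159, 649, 0]) cube([37, 37, 390]);
translate([531, 649, 0]) cube([37, 37, 390]);
translate([159, 656, 423]) cube([409, 30, 511]);
translate([159, 269, 580]) cube([41, 387, 41]);
translate([527, 269, 580]) cube([41, 387, 41]);
translate([159, 269, 423]) cube([41, 41, 157]);
translate([527, 269, 423]) cube([41, 41, 157]);
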